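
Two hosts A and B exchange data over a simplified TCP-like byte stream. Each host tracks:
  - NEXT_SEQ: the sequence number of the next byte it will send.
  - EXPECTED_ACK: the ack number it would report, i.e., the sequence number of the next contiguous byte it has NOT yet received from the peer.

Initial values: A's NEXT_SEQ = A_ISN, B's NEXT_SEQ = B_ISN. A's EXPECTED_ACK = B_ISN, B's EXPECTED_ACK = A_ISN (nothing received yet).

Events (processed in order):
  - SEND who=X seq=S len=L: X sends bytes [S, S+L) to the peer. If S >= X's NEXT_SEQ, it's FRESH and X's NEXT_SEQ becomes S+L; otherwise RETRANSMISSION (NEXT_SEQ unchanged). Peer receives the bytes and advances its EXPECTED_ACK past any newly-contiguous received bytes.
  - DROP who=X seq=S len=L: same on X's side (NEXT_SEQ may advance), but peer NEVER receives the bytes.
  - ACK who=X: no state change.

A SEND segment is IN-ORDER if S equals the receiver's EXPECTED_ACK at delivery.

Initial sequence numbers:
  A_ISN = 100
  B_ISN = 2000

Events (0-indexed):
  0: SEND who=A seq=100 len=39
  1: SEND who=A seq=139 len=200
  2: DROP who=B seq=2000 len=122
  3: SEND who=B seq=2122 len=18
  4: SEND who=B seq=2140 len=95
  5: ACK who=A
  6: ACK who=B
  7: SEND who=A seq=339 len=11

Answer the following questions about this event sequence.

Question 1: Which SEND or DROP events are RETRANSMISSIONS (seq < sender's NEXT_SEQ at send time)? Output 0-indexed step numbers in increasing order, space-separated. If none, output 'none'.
Step 0: SEND seq=100 -> fresh
Step 1: SEND seq=139 -> fresh
Step 2: DROP seq=2000 -> fresh
Step 3: SEND seq=2122 -> fresh
Step 4: SEND seq=2140 -> fresh
Step 7: SEND seq=339 -> fresh

Answer: none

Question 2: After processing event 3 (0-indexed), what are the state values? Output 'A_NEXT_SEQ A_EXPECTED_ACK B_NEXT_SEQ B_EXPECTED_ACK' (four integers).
After event 0: A_seq=139 A_ack=2000 B_seq=2000 B_ack=139
After event 1: A_seq=339 A_ack=2000 B_seq=2000 B_ack=339
After event 2: A_seq=339 A_ack=2000 B_seq=2122 B_ack=339
After event 3: A_seq=339 A_ack=2000 B_seq=2140 B_ack=339

339 2000 2140 339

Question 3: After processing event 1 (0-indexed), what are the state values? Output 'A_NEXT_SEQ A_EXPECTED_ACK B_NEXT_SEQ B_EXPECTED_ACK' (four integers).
After event 0: A_seq=139 A_ack=2000 B_seq=2000 B_ack=139
After event 1: A_seq=339 A_ack=2000 B_seq=2000 B_ack=339

339 2000 2000 339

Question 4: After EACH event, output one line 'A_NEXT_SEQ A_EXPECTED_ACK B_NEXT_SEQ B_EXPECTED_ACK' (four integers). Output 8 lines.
139 2000 2000 139
339 2000 2000 339
339 2000 2122 339
339 2000 2140 339
339 2000 2235 339
339 2000 2235 339
339 2000 2235 339
350 2000 2235 350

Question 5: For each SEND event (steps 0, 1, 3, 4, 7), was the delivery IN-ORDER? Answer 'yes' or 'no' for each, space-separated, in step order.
Answer: yes yes no no yes

Derivation:
Step 0: SEND seq=100 -> in-order
Step 1: SEND seq=139 -> in-order
Step 3: SEND seq=2122 -> out-of-order
Step 4: SEND seq=2140 -> out-of-order
Step 7: SEND seq=339 -> in-order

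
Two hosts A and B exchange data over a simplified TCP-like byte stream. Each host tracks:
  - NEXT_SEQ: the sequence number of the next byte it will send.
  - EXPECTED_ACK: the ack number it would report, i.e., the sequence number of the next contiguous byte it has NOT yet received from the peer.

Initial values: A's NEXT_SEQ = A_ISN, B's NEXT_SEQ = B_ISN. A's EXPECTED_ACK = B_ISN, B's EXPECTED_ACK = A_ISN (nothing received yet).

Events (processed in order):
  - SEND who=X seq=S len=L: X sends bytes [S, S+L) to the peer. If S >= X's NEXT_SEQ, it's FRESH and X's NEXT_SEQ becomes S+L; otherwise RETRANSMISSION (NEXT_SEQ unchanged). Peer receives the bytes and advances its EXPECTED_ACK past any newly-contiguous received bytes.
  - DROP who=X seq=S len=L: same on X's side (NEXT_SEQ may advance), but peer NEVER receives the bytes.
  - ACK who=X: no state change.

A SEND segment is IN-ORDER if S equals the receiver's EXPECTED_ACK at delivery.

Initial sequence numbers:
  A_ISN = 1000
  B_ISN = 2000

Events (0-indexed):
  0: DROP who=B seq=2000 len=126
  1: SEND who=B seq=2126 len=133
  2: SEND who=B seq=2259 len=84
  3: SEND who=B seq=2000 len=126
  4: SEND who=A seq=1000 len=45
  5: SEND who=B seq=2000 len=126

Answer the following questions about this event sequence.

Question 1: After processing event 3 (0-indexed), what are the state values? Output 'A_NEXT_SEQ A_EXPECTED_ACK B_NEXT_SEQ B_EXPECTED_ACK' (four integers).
After event 0: A_seq=1000 A_ack=2000 B_seq=2126 B_ack=1000
After event 1: A_seq=1000 A_ack=2000 B_seq=2259 B_ack=1000
After event 2: A_seq=1000 A_ack=2000 B_seq=2343 B_ack=1000
After event 3: A_seq=1000 A_ack=2343 B_seq=2343 B_ack=1000

1000 2343 2343 1000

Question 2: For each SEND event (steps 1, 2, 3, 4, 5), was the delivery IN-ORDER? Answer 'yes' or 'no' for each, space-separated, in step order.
Step 1: SEND seq=2126 -> out-of-order
Step 2: SEND seq=2259 -> out-of-order
Step 3: SEND seq=2000 -> in-order
Step 4: SEND seq=1000 -> in-order
Step 5: SEND seq=2000 -> out-of-order

Answer: no no yes yes no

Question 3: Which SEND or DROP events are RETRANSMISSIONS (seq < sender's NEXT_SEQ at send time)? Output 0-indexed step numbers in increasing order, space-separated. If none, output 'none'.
Step 0: DROP seq=2000 -> fresh
Step 1: SEND seq=2126 -> fresh
Step 2: SEND seq=2259 -> fresh
Step 3: SEND seq=2000 -> retransmit
Step 4: SEND seq=1000 -> fresh
Step 5: SEND seq=2000 -> retransmit

Answer: 3 5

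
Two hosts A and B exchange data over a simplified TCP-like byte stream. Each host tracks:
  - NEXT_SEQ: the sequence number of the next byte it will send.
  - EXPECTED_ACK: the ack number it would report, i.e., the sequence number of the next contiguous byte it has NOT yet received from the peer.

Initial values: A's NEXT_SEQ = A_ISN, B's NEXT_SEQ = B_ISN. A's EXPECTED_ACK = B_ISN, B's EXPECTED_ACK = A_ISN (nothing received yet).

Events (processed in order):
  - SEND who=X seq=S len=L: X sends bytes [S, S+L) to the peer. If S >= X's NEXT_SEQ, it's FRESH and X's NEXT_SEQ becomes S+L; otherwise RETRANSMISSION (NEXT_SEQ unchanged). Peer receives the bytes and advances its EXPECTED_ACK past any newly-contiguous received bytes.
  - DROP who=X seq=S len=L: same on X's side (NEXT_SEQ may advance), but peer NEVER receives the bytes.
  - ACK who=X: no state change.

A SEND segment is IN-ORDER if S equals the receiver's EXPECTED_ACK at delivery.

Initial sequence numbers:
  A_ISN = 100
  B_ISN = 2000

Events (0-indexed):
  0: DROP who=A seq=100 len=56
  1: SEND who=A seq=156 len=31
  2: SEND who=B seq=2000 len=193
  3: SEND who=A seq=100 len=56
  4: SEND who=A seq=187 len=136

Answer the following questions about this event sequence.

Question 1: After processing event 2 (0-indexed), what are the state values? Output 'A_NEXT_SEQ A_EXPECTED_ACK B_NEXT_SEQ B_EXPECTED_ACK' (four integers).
After event 0: A_seq=156 A_ack=2000 B_seq=2000 B_ack=100
After event 1: A_seq=187 A_ack=2000 B_seq=2000 B_ack=100
After event 2: A_seq=187 A_ack=2193 B_seq=2193 B_ack=100

187 2193 2193 100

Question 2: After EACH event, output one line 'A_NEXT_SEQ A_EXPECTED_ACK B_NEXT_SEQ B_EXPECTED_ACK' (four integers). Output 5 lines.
156 2000 2000 100
187 2000 2000 100
187 2193 2193 100
187 2193 2193 187
323 2193 2193 323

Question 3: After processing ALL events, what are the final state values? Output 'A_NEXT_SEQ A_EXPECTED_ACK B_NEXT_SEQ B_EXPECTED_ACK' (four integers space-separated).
After event 0: A_seq=156 A_ack=2000 B_seq=2000 B_ack=100
After event 1: A_seq=187 A_ack=2000 B_seq=2000 B_ack=100
After event 2: A_seq=187 A_ack=2193 B_seq=2193 B_ack=100
After event 3: A_seq=187 A_ack=2193 B_seq=2193 B_ack=187
After event 4: A_seq=323 A_ack=2193 B_seq=2193 B_ack=323

Answer: 323 2193 2193 323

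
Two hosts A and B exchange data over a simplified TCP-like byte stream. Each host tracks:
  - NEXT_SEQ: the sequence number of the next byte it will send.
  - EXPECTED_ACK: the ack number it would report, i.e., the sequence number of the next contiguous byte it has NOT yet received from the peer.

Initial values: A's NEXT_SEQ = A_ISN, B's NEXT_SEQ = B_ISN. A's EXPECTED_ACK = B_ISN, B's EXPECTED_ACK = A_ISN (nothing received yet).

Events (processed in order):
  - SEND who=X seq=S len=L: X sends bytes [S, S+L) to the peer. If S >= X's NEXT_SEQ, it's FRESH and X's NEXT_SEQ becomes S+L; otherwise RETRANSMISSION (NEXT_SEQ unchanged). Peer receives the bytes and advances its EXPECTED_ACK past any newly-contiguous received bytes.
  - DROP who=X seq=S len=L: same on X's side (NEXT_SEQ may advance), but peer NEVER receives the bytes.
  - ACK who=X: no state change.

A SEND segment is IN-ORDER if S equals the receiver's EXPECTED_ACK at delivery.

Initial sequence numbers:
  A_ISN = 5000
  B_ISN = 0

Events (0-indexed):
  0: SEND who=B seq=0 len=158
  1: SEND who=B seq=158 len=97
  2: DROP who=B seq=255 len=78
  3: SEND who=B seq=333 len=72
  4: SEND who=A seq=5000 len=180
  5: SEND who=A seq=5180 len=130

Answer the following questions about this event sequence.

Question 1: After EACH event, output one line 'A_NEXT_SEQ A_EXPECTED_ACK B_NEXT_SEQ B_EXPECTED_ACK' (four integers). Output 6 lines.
5000 158 158 5000
5000 255 255 5000
5000 255 333 5000
5000 255 405 5000
5180 255 405 5180
5310 255 405 5310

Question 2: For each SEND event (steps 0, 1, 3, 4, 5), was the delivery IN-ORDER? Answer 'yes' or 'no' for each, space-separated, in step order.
Step 0: SEND seq=0 -> in-order
Step 1: SEND seq=158 -> in-order
Step 3: SEND seq=333 -> out-of-order
Step 4: SEND seq=5000 -> in-order
Step 5: SEND seq=5180 -> in-order

Answer: yes yes no yes yes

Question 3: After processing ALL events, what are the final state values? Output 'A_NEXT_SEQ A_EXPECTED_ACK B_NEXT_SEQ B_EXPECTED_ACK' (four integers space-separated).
Answer: 5310 255 405 5310

Derivation:
After event 0: A_seq=5000 A_ack=158 B_seq=158 B_ack=5000
After event 1: A_seq=5000 A_ack=255 B_seq=255 B_ack=5000
After event 2: A_seq=5000 A_ack=255 B_seq=333 B_ack=5000
After event 3: A_seq=5000 A_ack=255 B_seq=405 B_ack=5000
After event 4: A_seq=5180 A_ack=255 B_seq=405 B_ack=5180
After event 5: A_seq=5310 A_ack=255 B_seq=405 B_ack=5310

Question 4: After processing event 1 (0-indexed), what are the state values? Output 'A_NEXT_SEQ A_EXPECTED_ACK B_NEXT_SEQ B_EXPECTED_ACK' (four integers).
After event 0: A_seq=5000 A_ack=158 B_seq=158 B_ack=5000
After event 1: A_seq=5000 A_ack=255 B_seq=255 B_ack=5000

5000 255 255 5000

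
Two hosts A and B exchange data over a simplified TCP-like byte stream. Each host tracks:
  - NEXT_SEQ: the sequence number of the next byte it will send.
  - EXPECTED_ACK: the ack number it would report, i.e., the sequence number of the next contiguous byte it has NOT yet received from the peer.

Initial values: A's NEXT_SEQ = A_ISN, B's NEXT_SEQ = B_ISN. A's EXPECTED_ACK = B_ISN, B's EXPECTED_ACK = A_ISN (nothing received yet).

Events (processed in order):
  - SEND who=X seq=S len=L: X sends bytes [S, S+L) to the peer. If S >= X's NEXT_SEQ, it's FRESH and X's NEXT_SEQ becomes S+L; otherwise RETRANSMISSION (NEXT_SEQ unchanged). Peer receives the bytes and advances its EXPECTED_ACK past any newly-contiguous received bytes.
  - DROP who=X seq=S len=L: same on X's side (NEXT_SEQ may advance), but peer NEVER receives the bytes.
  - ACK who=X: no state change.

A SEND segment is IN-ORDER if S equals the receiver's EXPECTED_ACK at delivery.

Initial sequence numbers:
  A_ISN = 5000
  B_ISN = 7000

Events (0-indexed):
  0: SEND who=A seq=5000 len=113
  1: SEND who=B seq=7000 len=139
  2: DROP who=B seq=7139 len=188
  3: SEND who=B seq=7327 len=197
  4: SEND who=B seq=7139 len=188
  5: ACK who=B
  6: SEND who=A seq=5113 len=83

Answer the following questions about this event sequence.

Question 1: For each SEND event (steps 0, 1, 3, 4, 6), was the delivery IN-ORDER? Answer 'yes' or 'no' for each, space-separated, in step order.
Step 0: SEND seq=5000 -> in-order
Step 1: SEND seq=7000 -> in-order
Step 3: SEND seq=7327 -> out-of-order
Step 4: SEND seq=7139 -> in-order
Step 6: SEND seq=5113 -> in-order

Answer: yes yes no yes yes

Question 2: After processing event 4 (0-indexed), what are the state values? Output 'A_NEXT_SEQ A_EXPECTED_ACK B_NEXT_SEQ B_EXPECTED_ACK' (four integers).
After event 0: A_seq=5113 A_ack=7000 B_seq=7000 B_ack=5113
After event 1: A_seq=5113 A_ack=7139 B_seq=7139 B_ack=5113
After event 2: A_seq=5113 A_ack=7139 B_seq=7327 B_ack=5113
After event 3: A_seq=5113 A_ack=7139 B_seq=7524 B_ack=5113
After event 4: A_seq=5113 A_ack=7524 B_seq=7524 B_ack=5113

5113 7524 7524 5113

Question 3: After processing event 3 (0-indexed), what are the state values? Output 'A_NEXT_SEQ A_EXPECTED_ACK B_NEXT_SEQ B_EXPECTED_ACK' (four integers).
After event 0: A_seq=5113 A_ack=7000 B_seq=7000 B_ack=5113
After event 1: A_seq=5113 A_ack=7139 B_seq=7139 B_ack=5113
After event 2: A_seq=5113 A_ack=7139 B_seq=7327 B_ack=5113
After event 3: A_seq=5113 A_ack=7139 B_seq=7524 B_ack=5113

5113 7139 7524 5113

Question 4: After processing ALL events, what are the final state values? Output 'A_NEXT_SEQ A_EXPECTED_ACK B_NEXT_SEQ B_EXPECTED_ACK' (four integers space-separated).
Answer: 5196 7524 7524 5196

Derivation:
After event 0: A_seq=5113 A_ack=7000 B_seq=7000 B_ack=5113
After event 1: A_seq=5113 A_ack=7139 B_seq=7139 B_ack=5113
After event 2: A_seq=5113 A_ack=7139 B_seq=7327 B_ack=5113
After event 3: A_seq=5113 A_ack=7139 B_seq=7524 B_ack=5113
After event 4: A_seq=5113 A_ack=7524 B_seq=7524 B_ack=5113
After event 5: A_seq=5113 A_ack=7524 B_seq=7524 B_ack=5113
After event 6: A_seq=5196 A_ack=7524 B_seq=7524 B_ack=5196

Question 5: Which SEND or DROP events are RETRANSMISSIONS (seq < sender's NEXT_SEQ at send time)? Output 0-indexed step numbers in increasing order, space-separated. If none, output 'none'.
Answer: 4

Derivation:
Step 0: SEND seq=5000 -> fresh
Step 1: SEND seq=7000 -> fresh
Step 2: DROP seq=7139 -> fresh
Step 3: SEND seq=7327 -> fresh
Step 4: SEND seq=7139 -> retransmit
Step 6: SEND seq=5113 -> fresh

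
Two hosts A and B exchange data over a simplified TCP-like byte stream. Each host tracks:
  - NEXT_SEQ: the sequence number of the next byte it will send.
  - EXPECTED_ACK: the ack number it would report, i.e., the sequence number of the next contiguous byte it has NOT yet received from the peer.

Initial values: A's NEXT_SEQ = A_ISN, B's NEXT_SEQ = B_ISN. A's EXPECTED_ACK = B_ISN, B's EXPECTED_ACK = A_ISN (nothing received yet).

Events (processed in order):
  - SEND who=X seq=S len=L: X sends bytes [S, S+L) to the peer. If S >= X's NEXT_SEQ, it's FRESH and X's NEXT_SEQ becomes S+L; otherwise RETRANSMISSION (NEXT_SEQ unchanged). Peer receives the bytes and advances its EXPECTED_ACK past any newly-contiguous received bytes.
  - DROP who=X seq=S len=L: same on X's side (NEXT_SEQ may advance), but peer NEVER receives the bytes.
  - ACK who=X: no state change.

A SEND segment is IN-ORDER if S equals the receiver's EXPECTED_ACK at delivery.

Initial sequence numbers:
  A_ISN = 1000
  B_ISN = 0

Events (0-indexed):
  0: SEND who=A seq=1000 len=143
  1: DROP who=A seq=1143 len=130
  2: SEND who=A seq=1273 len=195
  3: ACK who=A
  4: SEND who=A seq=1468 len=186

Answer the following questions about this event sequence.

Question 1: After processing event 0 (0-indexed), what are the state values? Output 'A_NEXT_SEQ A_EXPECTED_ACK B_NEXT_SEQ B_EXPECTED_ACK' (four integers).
After event 0: A_seq=1143 A_ack=0 B_seq=0 B_ack=1143

1143 0 0 1143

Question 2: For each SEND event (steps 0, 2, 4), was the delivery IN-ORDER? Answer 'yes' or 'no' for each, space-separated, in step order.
Answer: yes no no

Derivation:
Step 0: SEND seq=1000 -> in-order
Step 2: SEND seq=1273 -> out-of-order
Step 4: SEND seq=1468 -> out-of-order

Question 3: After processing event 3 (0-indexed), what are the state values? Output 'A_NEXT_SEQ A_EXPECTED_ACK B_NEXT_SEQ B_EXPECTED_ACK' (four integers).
After event 0: A_seq=1143 A_ack=0 B_seq=0 B_ack=1143
After event 1: A_seq=1273 A_ack=0 B_seq=0 B_ack=1143
After event 2: A_seq=1468 A_ack=0 B_seq=0 B_ack=1143
After event 3: A_seq=1468 A_ack=0 B_seq=0 B_ack=1143

1468 0 0 1143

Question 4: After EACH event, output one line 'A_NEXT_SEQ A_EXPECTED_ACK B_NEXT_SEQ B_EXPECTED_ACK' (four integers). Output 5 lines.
1143 0 0 1143
1273 0 0 1143
1468 0 0 1143
1468 0 0 1143
1654 0 0 1143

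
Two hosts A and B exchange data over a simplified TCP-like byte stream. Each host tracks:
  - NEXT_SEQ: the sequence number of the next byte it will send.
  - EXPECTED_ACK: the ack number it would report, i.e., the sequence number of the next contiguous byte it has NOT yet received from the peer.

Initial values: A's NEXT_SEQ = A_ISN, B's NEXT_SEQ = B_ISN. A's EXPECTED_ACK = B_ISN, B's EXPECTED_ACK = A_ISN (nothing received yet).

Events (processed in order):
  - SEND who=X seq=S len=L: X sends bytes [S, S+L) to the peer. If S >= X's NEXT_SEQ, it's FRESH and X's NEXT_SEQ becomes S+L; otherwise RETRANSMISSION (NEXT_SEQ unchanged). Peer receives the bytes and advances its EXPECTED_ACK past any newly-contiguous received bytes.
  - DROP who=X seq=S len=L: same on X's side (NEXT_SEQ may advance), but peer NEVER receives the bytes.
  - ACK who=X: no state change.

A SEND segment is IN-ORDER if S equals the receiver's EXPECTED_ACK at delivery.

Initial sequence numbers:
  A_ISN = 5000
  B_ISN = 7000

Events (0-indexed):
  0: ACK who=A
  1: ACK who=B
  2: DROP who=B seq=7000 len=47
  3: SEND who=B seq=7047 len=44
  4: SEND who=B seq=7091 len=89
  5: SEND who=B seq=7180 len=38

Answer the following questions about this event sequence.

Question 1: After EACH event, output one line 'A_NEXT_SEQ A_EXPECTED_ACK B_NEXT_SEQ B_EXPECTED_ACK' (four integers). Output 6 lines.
5000 7000 7000 5000
5000 7000 7000 5000
5000 7000 7047 5000
5000 7000 7091 5000
5000 7000 7180 5000
5000 7000 7218 5000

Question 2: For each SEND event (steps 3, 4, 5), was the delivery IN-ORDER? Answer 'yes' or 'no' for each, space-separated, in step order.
Step 3: SEND seq=7047 -> out-of-order
Step 4: SEND seq=7091 -> out-of-order
Step 5: SEND seq=7180 -> out-of-order

Answer: no no no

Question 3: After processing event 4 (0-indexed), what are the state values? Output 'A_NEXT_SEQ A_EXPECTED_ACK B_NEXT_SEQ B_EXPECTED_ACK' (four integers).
After event 0: A_seq=5000 A_ack=7000 B_seq=7000 B_ack=5000
After event 1: A_seq=5000 A_ack=7000 B_seq=7000 B_ack=5000
After event 2: A_seq=5000 A_ack=7000 B_seq=7047 B_ack=5000
After event 3: A_seq=5000 A_ack=7000 B_seq=7091 B_ack=5000
After event 4: A_seq=5000 A_ack=7000 B_seq=7180 B_ack=5000

5000 7000 7180 5000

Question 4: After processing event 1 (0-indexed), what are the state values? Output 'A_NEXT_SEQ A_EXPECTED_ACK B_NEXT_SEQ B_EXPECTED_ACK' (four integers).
After event 0: A_seq=5000 A_ack=7000 B_seq=7000 B_ack=5000
After event 1: A_seq=5000 A_ack=7000 B_seq=7000 B_ack=5000

5000 7000 7000 5000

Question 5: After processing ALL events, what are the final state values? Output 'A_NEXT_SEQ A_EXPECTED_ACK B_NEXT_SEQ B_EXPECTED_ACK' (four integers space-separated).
Answer: 5000 7000 7218 5000

Derivation:
After event 0: A_seq=5000 A_ack=7000 B_seq=7000 B_ack=5000
After event 1: A_seq=5000 A_ack=7000 B_seq=7000 B_ack=5000
After event 2: A_seq=5000 A_ack=7000 B_seq=7047 B_ack=5000
After event 3: A_seq=5000 A_ack=7000 B_seq=7091 B_ack=5000
After event 4: A_seq=5000 A_ack=7000 B_seq=7180 B_ack=5000
After event 5: A_seq=5000 A_ack=7000 B_seq=7218 B_ack=5000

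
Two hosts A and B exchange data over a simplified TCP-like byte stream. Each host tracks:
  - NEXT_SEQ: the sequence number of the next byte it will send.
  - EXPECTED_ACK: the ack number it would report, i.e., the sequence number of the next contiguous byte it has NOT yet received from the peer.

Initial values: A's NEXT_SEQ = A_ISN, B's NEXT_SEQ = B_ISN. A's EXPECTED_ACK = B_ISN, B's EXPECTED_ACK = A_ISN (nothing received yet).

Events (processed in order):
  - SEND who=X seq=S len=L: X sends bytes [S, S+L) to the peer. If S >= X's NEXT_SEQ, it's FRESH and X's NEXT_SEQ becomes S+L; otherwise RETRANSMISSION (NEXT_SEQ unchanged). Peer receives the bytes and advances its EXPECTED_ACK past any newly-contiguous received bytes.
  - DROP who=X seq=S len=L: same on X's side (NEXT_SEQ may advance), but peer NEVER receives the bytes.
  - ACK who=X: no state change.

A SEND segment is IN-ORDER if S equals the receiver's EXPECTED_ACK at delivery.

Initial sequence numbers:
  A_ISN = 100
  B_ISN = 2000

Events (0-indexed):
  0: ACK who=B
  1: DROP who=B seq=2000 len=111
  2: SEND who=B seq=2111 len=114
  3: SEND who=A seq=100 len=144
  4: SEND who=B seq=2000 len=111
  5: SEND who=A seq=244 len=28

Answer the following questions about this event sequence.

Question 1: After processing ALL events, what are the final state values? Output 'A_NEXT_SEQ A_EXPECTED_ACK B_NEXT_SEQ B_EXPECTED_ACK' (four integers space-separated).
After event 0: A_seq=100 A_ack=2000 B_seq=2000 B_ack=100
After event 1: A_seq=100 A_ack=2000 B_seq=2111 B_ack=100
After event 2: A_seq=100 A_ack=2000 B_seq=2225 B_ack=100
After event 3: A_seq=244 A_ack=2000 B_seq=2225 B_ack=244
After event 4: A_seq=244 A_ack=2225 B_seq=2225 B_ack=244
After event 5: A_seq=272 A_ack=2225 B_seq=2225 B_ack=272

Answer: 272 2225 2225 272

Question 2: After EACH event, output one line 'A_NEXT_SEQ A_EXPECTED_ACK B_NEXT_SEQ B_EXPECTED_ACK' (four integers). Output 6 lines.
100 2000 2000 100
100 2000 2111 100
100 2000 2225 100
244 2000 2225 244
244 2225 2225 244
272 2225 2225 272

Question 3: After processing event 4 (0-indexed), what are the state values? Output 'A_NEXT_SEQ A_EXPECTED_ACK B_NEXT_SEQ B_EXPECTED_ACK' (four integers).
After event 0: A_seq=100 A_ack=2000 B_seq=2000 B_ack=100
After event 1: A_seq=100 A_ack=2000 B_seq=2111 B_ack=100
After event 2: A_seq=100 A_ack=2000 B_seq=2225 B_ack=100
After event 3: A_seq=244 A_ack=2000 B_seq=2225 B_ack=244
After event 4: A_seq=244 A_ack=2225 B_seq=2225 B_ack=244

244 2225 2225 244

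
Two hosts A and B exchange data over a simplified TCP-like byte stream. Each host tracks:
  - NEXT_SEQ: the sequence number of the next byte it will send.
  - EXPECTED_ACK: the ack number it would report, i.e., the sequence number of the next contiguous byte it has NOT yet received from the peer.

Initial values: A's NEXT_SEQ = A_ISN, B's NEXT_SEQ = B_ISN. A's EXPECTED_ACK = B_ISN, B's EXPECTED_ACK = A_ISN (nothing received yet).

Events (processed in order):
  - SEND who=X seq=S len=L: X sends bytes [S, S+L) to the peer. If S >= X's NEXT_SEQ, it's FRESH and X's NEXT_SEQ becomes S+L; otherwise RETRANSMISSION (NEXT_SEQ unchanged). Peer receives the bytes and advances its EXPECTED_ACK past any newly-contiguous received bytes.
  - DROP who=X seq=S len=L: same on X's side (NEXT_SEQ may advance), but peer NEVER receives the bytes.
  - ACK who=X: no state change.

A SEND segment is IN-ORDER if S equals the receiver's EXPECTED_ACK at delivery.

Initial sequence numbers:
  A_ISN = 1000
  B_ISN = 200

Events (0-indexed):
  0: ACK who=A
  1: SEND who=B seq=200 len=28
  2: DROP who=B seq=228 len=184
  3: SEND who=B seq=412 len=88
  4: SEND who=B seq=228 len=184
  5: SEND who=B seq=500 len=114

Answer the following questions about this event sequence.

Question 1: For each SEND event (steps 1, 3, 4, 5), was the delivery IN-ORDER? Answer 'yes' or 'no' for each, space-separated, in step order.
Step 1: SEND seq=200 -> in-order
Step 3: SEND seq=412 -> out-of-order
Step 4: SEND seq=228 -> in-order
Step 5: SEND seq=500 -> in-order

Answer: yes no yes yes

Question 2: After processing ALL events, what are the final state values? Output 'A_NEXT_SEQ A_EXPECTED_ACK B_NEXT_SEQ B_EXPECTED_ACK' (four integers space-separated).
After event 0: A_seq=1000 A_ack=200 B_seq=200 B_ack=1000
After event 1: A_seq=1000 A_ack=228 B_seq=228 B_ack=1000
After event 2: A_seq=1000 A_ack=228 B_seq=412 B_ack=1000
After event 3: A_seq=1000 A_ack=228 B_seq=500 B_ack=1000
After event 4: A_seq=1000 A_ack=500 B_seq=500 B_ack=1000
After event 5: A_seq=1000 A_ack=614 B_seq=614 B_ack=1000

Answer: 1000 614 614 1000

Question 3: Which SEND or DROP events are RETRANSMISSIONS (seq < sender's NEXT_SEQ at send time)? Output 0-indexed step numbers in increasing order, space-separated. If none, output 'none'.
Answer: 4

Derivation:
Step 1: SEND seq=200 -> fresh
Step 2: DROP seq=228 -> fresh
Step 3: SEND seq=412 -> fresh
Step 4: SEND seq=228 -> retransmit
Step 5: SEND seq=500 -> fresh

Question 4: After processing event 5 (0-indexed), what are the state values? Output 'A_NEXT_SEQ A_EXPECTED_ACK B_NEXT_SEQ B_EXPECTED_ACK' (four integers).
After event 0: A_seq=1000 A_ack=200 B_seq=200 B_ack=1000
After event 1: A_seq=1000 A_ack=228 B_seq=228 B_ack=1000
After event 2: A_seq=1000 A_ack=228 B_seq=412 B_ack=1000
After event 3: A_seq=1000 A_ack=228 B_seq=500 B_ack=1000
After event 4: A_seq=1000 A_ack=500 B_seq=500 B_ack=1000
After event 5: A_seq=1000 A_ack=614 B_seq=614 B_ack=1000

1000 614 614 1000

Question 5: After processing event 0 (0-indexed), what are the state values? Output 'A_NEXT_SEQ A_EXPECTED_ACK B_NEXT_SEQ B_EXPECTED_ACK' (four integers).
After event 0: A_seq=1000 A_ack=200 B_seq=200 B_ack=1000

1000 200 200 1000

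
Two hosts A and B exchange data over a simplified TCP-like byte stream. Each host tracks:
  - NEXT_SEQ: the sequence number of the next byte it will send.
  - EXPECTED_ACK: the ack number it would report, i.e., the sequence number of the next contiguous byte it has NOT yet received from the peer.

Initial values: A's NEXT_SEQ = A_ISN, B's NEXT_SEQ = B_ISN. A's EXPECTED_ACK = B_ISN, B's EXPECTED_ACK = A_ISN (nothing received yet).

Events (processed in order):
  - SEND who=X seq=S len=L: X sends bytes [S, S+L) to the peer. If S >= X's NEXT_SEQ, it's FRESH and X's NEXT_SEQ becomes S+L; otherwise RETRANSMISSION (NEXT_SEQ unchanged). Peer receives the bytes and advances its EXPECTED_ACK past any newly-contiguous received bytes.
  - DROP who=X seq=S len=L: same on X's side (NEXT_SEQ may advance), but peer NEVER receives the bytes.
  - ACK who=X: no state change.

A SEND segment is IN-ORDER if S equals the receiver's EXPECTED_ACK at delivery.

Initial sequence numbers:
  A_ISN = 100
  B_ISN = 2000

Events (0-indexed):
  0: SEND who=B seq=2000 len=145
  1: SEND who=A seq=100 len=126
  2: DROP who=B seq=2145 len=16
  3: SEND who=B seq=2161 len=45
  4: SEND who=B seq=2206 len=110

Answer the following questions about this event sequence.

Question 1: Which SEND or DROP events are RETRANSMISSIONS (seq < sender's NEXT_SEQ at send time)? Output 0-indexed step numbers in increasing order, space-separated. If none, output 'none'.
Step 0: SEND seq=2000 -> fresh
Step 1: SEND seq=100 -> fresh
Step 2: DROP seq=2145 -> fresh
Step 3: SEND seq=2161 -> fresh
Step 4: SEND seq=2206 -> fresh

Answer: none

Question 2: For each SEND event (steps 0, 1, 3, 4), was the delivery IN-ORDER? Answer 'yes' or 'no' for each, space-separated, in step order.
Step 0: SEND seq=2000 -> in-order
Step 1: SEND seq=100 -> in-order
Step 3: SEND seq=2161 -> out-of-order
Step 4: SEND seq=2206 -> out-of-order

Answer: yes yes no no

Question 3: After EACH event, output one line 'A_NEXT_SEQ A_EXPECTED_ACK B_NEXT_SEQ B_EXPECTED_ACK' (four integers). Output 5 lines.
100 2145 2145 100
226 2145 2145 226
226 2145 2161 226
226 2145 2206 226
226 2145 2316 226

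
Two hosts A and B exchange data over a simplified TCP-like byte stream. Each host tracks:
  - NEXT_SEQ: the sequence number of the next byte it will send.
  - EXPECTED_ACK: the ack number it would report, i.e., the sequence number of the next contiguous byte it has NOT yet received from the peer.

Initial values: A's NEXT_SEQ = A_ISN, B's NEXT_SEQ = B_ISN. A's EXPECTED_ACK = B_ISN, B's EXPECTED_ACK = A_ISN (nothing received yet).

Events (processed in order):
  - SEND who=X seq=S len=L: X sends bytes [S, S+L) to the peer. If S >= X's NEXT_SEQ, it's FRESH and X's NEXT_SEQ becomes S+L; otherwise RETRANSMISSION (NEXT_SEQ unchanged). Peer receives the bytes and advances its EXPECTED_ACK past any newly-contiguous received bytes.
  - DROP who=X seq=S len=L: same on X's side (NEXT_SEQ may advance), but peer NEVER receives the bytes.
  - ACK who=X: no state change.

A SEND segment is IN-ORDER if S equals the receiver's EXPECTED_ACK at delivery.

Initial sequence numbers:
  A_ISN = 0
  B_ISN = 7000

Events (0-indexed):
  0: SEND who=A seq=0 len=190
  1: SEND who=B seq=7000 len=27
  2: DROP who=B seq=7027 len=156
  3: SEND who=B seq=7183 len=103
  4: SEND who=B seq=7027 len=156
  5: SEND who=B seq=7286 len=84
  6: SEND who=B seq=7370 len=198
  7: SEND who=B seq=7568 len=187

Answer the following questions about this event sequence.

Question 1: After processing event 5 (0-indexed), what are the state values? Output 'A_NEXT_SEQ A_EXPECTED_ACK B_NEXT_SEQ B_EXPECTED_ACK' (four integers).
After event 0: A_seq=190 A_ack=7000 B_seq=7000 B_ack=190
After event 1: A_seq=190 A_ack=7027 B_seq=7027 B_ack=190
After event 2: A_seq=190 A_ack=7027 B_seq=7183 B_ack=190
After event 3: A_seq=190 A_ack=7027 B_seq=7286 B_ack=190
After event 4: A_seq=190 A_ack=7286 B_seq=7286 B_ack=190
After event 5: A_seq=190 A_ack=7370 B_seq=7370 B_ack=190

190 7370 7370 190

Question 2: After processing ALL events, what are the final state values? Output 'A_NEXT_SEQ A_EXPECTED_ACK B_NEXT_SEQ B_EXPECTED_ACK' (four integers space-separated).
After event 0: A_seq=190 A_ack=7000 B_seq=7000 B_ack=190
After event 1: A_seq=190 A_ack=7027 B_seq=7027 B_ack=190
After event 2: A_seq=190 A_ack=7027 B_seq=7183 B_ack=190
After event 3: A_seq=190 A_ack=7027 B_seq=7286 B_ack=190
After event 4: A_seq=190 A_ack=7286 B_seq=7286 B_ack=190
After event 5: A_seq=190 A_ack=7370 B_seq=7370 B_ack=190
After event 6: A_seq=190 A_ack=7568 B_seq=7568 B_ack=190
After event 7: A_seq=190 A_ack=7755 B_seq=7755 B_ack=190

Answer: 190 7755 7755 190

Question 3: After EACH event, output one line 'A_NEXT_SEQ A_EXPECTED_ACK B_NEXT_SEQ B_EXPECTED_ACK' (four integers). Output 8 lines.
190 7000 7000 190
190 7027 7027 190
190 7027 7183 190
190 7027 7286 190
190 7286 7286 190
190 7370 7370 190
190 7568 7568 190
190 7755 7755 190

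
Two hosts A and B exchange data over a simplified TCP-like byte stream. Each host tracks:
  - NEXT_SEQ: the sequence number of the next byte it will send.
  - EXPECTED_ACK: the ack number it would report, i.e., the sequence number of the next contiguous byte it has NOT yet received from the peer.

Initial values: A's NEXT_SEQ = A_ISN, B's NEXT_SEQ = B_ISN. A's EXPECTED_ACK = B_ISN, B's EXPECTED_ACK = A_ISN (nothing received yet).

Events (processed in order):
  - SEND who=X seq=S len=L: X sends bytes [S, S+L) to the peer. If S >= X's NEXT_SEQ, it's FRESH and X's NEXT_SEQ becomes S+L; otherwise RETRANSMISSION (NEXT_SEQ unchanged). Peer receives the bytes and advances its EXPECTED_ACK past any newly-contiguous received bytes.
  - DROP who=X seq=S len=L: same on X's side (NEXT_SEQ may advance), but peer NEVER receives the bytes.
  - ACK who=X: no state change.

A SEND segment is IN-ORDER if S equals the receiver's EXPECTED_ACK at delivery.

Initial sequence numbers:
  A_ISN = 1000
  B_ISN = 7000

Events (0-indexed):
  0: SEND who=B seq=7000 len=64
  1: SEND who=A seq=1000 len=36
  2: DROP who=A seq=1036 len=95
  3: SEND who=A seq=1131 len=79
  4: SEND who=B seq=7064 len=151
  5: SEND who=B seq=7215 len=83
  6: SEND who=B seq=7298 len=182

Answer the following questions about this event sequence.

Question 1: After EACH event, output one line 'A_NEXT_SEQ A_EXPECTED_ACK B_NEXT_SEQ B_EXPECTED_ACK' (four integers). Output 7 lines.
1000 7064 7064 1000
1036 7064 7064 1036
1131 7064 7064 1036
1210 7064 7064 1036
1210 7215 7215 1036
1210 7298 7298 1036
1210 7480 7480 1036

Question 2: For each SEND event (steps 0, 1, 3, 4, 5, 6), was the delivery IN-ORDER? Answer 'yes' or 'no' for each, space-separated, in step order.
Step 0: SEND seq=7000 -> in-order
Step 1: SEND seq=1000 -> in-order
Step 3: SEND seq=1131 -> out-of-order
Step 4: SEND seq=7064 -> in-order
Step 5: SEND seq=7215 -> in-order
Step 6: SEND seq=7298 -> in-order

Answer: yes yes no yes yes yes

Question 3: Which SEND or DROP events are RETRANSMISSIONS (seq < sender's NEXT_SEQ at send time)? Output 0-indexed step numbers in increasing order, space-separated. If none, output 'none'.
Answer: none

Derivation:
Step 0: SEND seq=7000 -> fresh
Step 1: SEND seq=1000 -> fresh
Step 2: DROP seq=1036 -> fresh
Step 3: SEND seq=1131 -> fresh
Step 4: SEND seq=7064 -> fresh
Step 5: SEND seq=7215 -> fresh
Step 6: SEND seq=7298 -> fresh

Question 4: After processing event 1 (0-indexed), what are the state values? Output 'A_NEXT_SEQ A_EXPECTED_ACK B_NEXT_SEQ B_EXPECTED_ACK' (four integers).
After event 0: A_seq=1000 A_ack=7064 B_seq=7064 B_ack=1000
After event 1: A_seq=1036 A_ack=7064 B_seq=7064 B_ack=1036

1036 7064 7064 1036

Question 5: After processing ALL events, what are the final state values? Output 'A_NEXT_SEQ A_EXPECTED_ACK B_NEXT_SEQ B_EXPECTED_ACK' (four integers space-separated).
Answer: 1210 7480 7480 1036

Derivation:
After event 0: A_seq=1000 A_ack=7064 B_seq=7064 B_ack=1000
After event 1: A_seq=1036 A_ack=7064 B_seq=7064 B_ack=1036
After event 2: A_seq=1131 A_ack=7064 B_seq=7064 B_ack=1036
After event 3: A_seq=1210 A_ack=7064 B_seq=7064 B_ack=1036
After event 4: A_seq=1210 A_ack=7215 B_seq=7215 B_ack=1036
After event 5: A_seq=1210 A_ack=7298 B_seq=7298 B_ack=1036
After event 6: A_seq=1210 A_ack=7480 B_seq=7480 B_ack=1036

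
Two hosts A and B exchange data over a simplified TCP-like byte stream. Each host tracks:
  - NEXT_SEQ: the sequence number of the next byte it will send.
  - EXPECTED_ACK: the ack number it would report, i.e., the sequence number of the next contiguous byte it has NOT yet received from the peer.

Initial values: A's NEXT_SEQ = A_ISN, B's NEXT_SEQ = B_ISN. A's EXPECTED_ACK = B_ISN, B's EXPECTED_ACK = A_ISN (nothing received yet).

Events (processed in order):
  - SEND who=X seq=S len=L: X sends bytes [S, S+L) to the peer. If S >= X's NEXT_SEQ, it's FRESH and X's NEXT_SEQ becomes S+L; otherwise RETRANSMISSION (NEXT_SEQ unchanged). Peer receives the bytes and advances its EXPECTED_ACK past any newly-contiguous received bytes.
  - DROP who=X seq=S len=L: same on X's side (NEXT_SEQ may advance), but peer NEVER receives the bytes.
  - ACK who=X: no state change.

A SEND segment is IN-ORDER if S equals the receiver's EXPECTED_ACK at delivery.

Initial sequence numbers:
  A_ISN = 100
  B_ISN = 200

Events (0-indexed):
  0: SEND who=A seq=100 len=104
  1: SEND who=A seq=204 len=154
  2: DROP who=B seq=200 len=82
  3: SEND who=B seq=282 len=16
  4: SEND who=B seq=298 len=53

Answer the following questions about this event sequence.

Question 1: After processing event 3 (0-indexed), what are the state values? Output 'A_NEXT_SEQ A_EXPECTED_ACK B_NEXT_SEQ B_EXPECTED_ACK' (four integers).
After event 0: A_seq=204 A_ack=200 B_seq=200 B_ack=204
After event 1: A_seq=358 A_ack=200 B_seq=200 B_ack=358
After event 2: A_seq=358 A_ack=200 B_seq=282 B_ack=358
After event 3: A_seq=358 A_ack=200 B_seq=298 B_ack=358

358 200 298 358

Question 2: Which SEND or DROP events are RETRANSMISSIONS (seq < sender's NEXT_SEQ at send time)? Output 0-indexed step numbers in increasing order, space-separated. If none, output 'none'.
Answer: none

Derivation:
Step 0: SEND seq=100 -> fresh
Step 1: SEND seq=204 -> fresh
Step 2: DROP seq=200 -> fresh
Step 3: SEND seq=282 -> fresh
Step 4: SEND seq=298 -> fresh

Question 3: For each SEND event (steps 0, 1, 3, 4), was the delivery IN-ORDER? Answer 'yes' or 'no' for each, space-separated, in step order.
Step 0: SEND seq=100 -> in-order
Step 1: SEND seq=204 -> in-order
Step 3: SEND seq=282 -> out-of-order
Step 4: SEND seq=298 -> out-of-order

Answer: yes yes no no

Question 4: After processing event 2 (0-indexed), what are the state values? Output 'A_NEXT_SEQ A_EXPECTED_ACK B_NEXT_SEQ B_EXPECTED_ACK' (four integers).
After event 0: A_seq=204 A_ack=200 B_seq=200 B_ack=204
After event 1: A_seq=358 A_ack=200 B_seq=200 B_ack=358
After event 2: A_seq=358 A_ack=200 B_seq=282 B_ack=358

358 200 282 358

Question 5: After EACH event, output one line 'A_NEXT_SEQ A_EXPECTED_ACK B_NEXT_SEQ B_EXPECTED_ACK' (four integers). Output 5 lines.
204 200 200 204
358 200 200 358
358 200 282 358
358 200 298 358
358 200 351 358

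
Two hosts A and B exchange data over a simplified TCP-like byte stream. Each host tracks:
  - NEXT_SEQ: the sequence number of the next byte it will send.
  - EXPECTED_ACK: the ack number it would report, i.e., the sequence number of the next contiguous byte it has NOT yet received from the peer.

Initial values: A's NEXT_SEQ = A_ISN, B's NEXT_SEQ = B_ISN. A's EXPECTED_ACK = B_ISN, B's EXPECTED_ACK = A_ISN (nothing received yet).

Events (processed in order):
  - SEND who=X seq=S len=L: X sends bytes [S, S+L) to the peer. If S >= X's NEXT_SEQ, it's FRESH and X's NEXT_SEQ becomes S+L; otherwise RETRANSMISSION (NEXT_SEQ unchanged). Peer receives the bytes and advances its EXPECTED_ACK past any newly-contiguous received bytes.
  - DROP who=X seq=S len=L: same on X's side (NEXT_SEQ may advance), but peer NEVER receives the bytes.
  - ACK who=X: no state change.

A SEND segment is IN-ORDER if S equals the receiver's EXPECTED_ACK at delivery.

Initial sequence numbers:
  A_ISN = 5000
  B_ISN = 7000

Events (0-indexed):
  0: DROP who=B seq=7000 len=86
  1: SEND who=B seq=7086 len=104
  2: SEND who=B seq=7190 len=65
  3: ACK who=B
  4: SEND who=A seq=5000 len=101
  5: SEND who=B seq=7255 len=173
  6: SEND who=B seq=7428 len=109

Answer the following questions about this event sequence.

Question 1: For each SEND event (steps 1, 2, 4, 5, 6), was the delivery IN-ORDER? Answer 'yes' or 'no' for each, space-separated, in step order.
Step 1: SEND seq=7086 -> out-of-order
Step 2: SEND seq=7190 -> out-of-order
Step 4: SEND seq=5000 -> in-order
Step 5: SEND seq=7255 -> out-of-order
Step 6: SEND seq=7428 -> out-of-order

Answer: no no yes no no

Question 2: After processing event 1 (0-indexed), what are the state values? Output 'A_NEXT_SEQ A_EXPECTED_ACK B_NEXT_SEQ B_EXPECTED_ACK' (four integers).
After event 0: A_seq=5000 A_ack=7000 B_seq=7086 B_ack=5000
After event 1: A_seq=5000 A_ack=7000 B_seq=7190 B_ack=5000

5000 7000 7190 5000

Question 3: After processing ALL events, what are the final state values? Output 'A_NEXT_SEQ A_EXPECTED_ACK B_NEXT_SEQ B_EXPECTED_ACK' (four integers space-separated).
After event 0: A_seq=5000 A_ack=7000 B_seq=7086 B_ack=5000
After event 1: A_seq=5000 A_ack=7000 B_seq=7190 B_ack=5000
After event 2: A_seq=5000 A_ack=7000 B_seq=7255 B_ack=5000
After event 3: A_seq=5000 A_ack=7000 B_seq=7255 B_ack=5000
After event 4: A_seq=5101 A_ack=7000 B_seq=7255 B_ack=5101
After event 5: A_seq=5101 A_ack=7000 B_seq=7428 B_ack=5101
After event 6: A_seq=5101 A_ack=7000 B_seq=7537 B_ack=5101

Answer: 5101 7000 7537 5101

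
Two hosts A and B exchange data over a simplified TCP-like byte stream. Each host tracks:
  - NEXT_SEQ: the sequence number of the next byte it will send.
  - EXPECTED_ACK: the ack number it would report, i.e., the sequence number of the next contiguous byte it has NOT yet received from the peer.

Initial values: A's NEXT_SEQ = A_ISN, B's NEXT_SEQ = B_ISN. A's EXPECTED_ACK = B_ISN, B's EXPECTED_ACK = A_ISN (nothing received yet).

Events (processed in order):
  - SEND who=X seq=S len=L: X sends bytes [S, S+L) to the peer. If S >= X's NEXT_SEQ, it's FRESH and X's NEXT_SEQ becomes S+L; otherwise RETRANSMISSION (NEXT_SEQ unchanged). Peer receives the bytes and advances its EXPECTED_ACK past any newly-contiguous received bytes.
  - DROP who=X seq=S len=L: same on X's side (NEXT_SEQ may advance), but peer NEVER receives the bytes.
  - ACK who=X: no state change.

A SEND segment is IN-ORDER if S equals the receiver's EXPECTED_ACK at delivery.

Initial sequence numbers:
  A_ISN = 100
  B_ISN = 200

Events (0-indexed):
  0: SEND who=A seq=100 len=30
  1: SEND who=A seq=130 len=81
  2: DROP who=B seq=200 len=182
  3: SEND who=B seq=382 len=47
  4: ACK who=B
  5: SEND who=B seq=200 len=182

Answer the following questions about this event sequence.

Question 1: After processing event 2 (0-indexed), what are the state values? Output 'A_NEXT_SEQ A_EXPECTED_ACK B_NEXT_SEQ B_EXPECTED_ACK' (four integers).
After event 0: A_seq=130 A_ack=200 B_seq=200 B_ack=130
After event 1: A_seq=211 A_ack=200 B_seq=200 B_ack=211
After event 2: A_seq=211 A_ack=200 B_seq=382 B_ack=211

211 200 382 211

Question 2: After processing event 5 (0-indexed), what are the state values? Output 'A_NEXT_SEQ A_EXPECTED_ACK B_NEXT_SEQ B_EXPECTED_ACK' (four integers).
After event 0: A_seq=130 A_ack=200 B_seq=200 B_ack=130
After event 1: A_seq=211 A_ack=200 B_seq=200 B_ack=211
After event 2: A_seq=211 A_ack=200 B_seq=382 B_ack=211
After event 3: A_seq=211 A_ack=200 B_seq=429 B_ack=211
After event 4: A_seq=211 A_ack=200 B_seq=429 B_ack=211
After event 5: A_seq=211 A_ack=429 B_seq=429 B_ack=211

211 429 429 211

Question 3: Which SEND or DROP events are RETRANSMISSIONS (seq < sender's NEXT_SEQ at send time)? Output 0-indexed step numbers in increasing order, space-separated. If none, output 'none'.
Answer: 5

Derivation:
Step 0: SEND seq=100 -> fresh
Step 1: SEND seq=130 -> fresh
Step 2: DROP seq=200 -> fresh
Step 3: SEND seq=382 -> fresh
Step 5: SEND seq=200 -> retransmit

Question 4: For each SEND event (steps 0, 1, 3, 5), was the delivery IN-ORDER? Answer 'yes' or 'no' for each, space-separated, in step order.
Step 0: SEND seq=100 -> in-order
Step 1: SEND seq=130 -> in-order
Step 3: SEND seq=382 -> out-of-order
Step 5: SEND seq=200 -> in-order

Answer: yes yes no yes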